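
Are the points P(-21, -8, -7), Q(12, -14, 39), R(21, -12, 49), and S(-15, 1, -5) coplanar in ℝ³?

No

The four points are coplanar iff the 3×3 determinant with rows PQ, PR, PS is zero.
Rows: (33, -6, 46), (42, -4, 56), (6, 9, 2).
Expanding along the first row: (33)(-512) − (-6)(-252) + (46)(402) = 84.
Nonzero ⇒ not coplanar.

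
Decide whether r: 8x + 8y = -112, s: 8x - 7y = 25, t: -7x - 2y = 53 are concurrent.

No

Intersecting r and s: solving the 2×2 system gives (x, y) = (-73/15, -137/15).
Substitute into t: (-7)(-73/15) + (-2)(-137/15) = 157/3.
But t requires 53 ≠ 157/3, so the three lines have no common point.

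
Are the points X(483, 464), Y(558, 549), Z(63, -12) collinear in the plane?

Yes

XY = (75, 85), XZ = (-420, -476).
Twice the signed area of △XYZ is (75)(-476) − (85)(-420) = 0.
The triangle is degenerate (zero area), so the points are collinear.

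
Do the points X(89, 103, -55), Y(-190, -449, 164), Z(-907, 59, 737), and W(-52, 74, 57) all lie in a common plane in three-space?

Yes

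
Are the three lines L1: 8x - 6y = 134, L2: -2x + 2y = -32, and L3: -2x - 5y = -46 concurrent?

No

Intersecting L1 and L2: solving the 2×2 system gives (x, y) = (19, 3).
Substitute into L3: (-2)(19) + (-5)(3) = -53.
But L3 requires -46 ≠ -53, so the three lines have no common point.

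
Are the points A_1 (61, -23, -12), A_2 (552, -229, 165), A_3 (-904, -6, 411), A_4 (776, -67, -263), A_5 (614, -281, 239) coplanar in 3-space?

Yes

The plane through A_1, A_2, A_3 has normal n = A_1A_2 × A_1A_3 = (-90147, -378498, -190443) and equation n·P = 5491803.
Checking the remaining points: n·A_4 = 5491803, n·A_5 = 5491803.
All equal 5491803, so all 5 points lie in one plane.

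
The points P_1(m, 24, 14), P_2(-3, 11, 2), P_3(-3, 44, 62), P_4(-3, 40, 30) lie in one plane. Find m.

-3

The points are coplanar iff P_1P_2 · (P_1P_3 × P_1P_4) = 0.
Expanding, this is linear in m: (816)m + (2448) = 0.
So m = -3.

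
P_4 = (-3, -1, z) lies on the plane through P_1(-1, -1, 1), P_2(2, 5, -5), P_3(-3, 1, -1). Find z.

1

A normal to the plane is n = P_1P_2 × P_1P_3 = (0, 18, 18).
P_4 lies in the plane iff n · P_1P_4 = 0.
This gives (18)z + (-18) = 0, so z = 1.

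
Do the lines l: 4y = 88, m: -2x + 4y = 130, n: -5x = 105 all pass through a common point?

Yes

Lines aᵢx + bᵢy = cᵢ with pairwise distinct directions are concurrent exactly when det[aᵢ bᵢ cᵢ] = 0.
Here the determinant is 0.
It vanishes, so the lines are concurrent at (-21, 22).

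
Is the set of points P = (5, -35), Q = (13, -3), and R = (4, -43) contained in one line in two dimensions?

No

PQ = (8, 32), PR = (-1, -8).
det[PQ; PR] = (8)(-8) − (32)(-1) = -32.
The determinant is nonzero, so they are not collinear.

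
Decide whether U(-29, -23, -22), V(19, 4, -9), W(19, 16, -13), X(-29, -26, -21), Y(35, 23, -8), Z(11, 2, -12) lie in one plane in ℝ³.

Yes

The plane through U, V, W has normal n = UV × UW = (-264, 192, 576) and equation n·P = -9432.
Checking the remaining points: n·X = -9432, n·Y = -9432, n·Z = -9432.
All equal -9432, so all 6 points lie in one plane.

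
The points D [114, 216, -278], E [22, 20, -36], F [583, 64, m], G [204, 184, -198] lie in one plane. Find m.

118

The points are coplanar iff DE · (DF × DG) = 0.
Expanding, this is linear in m: (-20584)m + (2428912) = 0.
So m = 118.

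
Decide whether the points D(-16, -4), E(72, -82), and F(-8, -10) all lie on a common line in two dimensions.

DE = (88, -78), DF = (8, -6).
If collinear, DF would be a scalar multiple of DE. But (88)·(-6) ≠ (-78)·(8) (difference 96), so they are not parallel; the points are not collinear.

No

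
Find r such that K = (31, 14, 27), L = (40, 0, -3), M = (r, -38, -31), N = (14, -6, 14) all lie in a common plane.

The points are coplanar iff KL · (KM × KN) = 0.
Expanding, this is linear in r: (418)r + (-4598) = 0.
So r = 11.

11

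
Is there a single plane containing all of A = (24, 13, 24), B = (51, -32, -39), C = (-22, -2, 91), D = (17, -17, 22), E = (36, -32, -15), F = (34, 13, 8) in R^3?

Yes

The plane through A, B, C has normal n = AB × AC = (-3960, 1089, -2475) and equation n·P = -140283.
Checking the remaining points: n·D = -140283, n·E = -140283, n·F = -140283.
All equal -140283, so all 6 points lie in one plane.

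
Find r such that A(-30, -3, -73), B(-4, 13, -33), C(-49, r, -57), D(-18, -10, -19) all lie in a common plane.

Normal to plane ABD: n = (1144, -924, -374); plane equation n·P = -4246.
Requiring n·C = -4246: (-924)r + (-34738) = -4246.
So r = -33.

-33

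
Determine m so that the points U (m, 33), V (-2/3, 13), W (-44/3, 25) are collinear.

The three points are collinear iff det[UV; UW] = 0.
This determinant is linear in m: (-12)m + (-288) = 0, so m = -24.

-24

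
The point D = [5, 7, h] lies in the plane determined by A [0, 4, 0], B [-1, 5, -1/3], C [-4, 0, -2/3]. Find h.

The plane through A, B, C has equation −2x + (2/3)y + 8z = 8/3.
Substituting D: (8)h + (-16/3) = 8/3, so h = 1.

1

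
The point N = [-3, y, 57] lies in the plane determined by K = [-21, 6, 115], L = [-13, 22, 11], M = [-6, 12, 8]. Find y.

-6

The plane through K, L, M has equation −1088x − 704y − 192z = -3456.
Substituting N: (-704)y + (-7680) = -3456, so y = -6.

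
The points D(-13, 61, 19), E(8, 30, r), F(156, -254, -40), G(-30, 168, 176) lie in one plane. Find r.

Normal to plane DFG: n = (-43142, -25530, 12728); plane equation n·P = -754652.
Requiring n·E = -754652: (12728)r + (-1111036) = -754652.
So r = 28.

28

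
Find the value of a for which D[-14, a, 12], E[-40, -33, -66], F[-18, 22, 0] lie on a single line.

Direction EF = (22, 55, 66). From the x-coordinate of D, the parameter along the line is τ = (-14 − (-40))/22 = 13/11.
Then a = (-33) + 13/11·(55) = 32.

32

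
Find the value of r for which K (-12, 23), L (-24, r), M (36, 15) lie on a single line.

25

The three points are collinear iff det[KL; KM] = 0.
This determinant is linear in r: (-48)r + (1200) = 0, so r = 25.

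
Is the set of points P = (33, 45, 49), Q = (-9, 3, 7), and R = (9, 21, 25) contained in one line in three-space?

Yes

PQ = (-42, -42, -42), PR = (-24, -24, -24).
Each component of PR is 4/7 times the corresponding component of PQ, so PR = 4/7·PQ and the points are collinear.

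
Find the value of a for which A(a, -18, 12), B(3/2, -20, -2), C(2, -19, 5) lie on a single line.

5/2

Direction BC = (1/2, 1, 7). From the y-coordinate of A, the parameter along the line is τ = (-18 − (-20))/1 = 2.
Then a = 3/2 + 2·(1/2) = 5/2.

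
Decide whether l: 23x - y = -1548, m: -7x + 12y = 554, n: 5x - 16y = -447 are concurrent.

No

Intersecting l and m: solving the 2×2 system gives (x, y) = (-18022/269, 1906/269).
Substitute into n: (5)(-18022/269) + (-16)(1906/269) = -120606/269.
But n requires -447 ≠ -120606/269, so the three lines have no common point.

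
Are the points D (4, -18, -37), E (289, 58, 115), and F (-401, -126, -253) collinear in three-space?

DE = (285, 76, 152), DF = (-405, -108, -216).
Each component of DF is -27/19 times the corresponding component of DE, so DF = -27/19·DE and the points are collinear.

Yes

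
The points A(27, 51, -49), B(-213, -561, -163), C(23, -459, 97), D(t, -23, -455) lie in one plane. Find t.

-321

Coplanarity ⇔ det[AB; AC; AD] = 0.
Expanding, this is linear in t: (-147492)t + (-47344932) = 0.
So t = -321.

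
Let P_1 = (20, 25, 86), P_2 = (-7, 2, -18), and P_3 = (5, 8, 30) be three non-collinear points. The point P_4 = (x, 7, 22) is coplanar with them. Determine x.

A normal to the plane is n = P_1P_2 × P_1P_3 = (-480, 48, 114).
P_4 lies in the plane iff n · P_1P_4 = 0.
This gives (-480)x + (1440) = 0, so x = 3.

3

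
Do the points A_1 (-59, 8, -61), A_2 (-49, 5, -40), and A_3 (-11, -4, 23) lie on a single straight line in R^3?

No

A_1A_2 = (10, -3, 21), A_1A_3 = (48, -12, 84).
A_1A_2 × A_1A_3 = (0, 168, 24).
The cross product is nonzero, so the points do not lie on one line.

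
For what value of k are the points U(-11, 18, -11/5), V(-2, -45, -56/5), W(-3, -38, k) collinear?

Collinearity requires UV × UW = 0; each component is linear in k.
The x-component gives (-63)k + (-3213/5) = 0, so k = -51/5.
The remaining components then also vanish.

-51/5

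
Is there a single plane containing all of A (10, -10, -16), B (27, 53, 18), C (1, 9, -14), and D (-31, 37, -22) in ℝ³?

Yes

A normal to the plane through A, B, C is n = AB × AC = (-520, -340, 890).
The plane has equation n·P = -16040. For D: n·D = -16040.
Equal, so D lies in the plane and all four are coplanar.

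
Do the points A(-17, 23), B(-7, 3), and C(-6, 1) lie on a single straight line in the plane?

Yes

AB = (10, -20), AC = (11, -22).
Twice the signed area of △ABC is (10)(-22) − (-20)(11) = 0.
The triangle is degenerate (zero area), so the points are collinear.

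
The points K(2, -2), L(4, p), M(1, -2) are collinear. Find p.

The three points are collinear iff det[KL; KM] = 0.
This determinant is linear in p: (1)p + (2) = 0, so p = -2.

-2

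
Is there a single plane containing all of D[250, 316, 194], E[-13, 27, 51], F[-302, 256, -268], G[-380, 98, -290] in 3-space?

With D as base: DE = (-263, -289, -143), DF = (-552, -60, -462), DG = (-630, -218, -484).
DF × DG = (-71676, 23892, 82536).
DE · (DF × DG) = 143352.
Since 143352 ≠ 0, the four points are not coplanar.

No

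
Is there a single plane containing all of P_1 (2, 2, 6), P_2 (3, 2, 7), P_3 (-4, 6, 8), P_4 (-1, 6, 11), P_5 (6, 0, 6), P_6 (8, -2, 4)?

Yes

The plane through P_1, P_2, P_3 has normal n = P_1P_2 × P_1P_3 = (-4, -8, 4) and equation n·P = 0.
Checking the remaining points: n·P_4 = 0, n·P_5 = 0, n·P_6 = 0.
All equal 0, so all 6 points lie in one plane.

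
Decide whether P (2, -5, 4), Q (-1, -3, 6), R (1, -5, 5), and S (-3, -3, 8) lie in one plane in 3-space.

The four points are coplanar iff the 3×3 determinant with rows PQ, PR, PS is zero.
Rows: (-3, 2, 2), (-1, 0, 1), (-5, 2, 4).
Expanding along the first row: (-3)(-2) − (2)(1) + (2)(-2) = 0.
Zero determinant ⇒ coplanar.

Yes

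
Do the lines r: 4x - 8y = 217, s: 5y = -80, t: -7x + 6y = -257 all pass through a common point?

No

Lines aᵢx + bᵢy = cᵢ with pairwise distinct directions are concurrent exactly when det[aᵢ bᵢ cᵢ] = 0.
Here the determinant is -105.
Nonzero, so no common point exists.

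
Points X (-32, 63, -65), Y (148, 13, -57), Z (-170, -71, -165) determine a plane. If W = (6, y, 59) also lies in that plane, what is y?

277

The plane through X, Y, Z has equation 6072x + 16896y − 31020z = 2886444.
Substituting W: (16896)y + (-1793748) = 2886444, so y = 277.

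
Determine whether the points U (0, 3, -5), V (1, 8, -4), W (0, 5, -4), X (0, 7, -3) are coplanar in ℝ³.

Yes

The four points are coplanar iff the 3×3 determinant with rows UV, UW, UX is zero.
Rows: (1, 5, 1), (0, 2, 1), (0, 4, 2).
Expanding along the first row: (1)(0) − (5)(0) + (1)(0) = 0.
Zero determinant ⇒ coplanar.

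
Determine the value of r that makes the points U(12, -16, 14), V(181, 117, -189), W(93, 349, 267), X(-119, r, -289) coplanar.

-515

Normal to plane UVW: n = (107744, -59200, 50912); plane equation n·P = 2952896.
Requiring n·X = 2952896: (-59200)r + (-27535104) = 2952896.
So r = -515.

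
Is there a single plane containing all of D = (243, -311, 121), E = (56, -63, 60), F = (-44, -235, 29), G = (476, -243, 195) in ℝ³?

With D as base: DE = (-187, 248, -61), DF = (-287, 76, -92), DG = (233, 68, 74).
DF × DG = (11880, -198, -37224).
DE · (DF × DG) = 0.
The scalar triple product vanishes, so the four points are coplanar.

Yes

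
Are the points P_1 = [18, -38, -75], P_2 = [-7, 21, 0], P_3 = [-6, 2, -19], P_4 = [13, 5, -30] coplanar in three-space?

Yes

A normal to the plane through P_1, P_2, P_3 is n = P_1P_2 × P_1P_3 = (304, -400, 416).
The plane has equation n·P = -10528. For P_4: n·P_4 = -10528.
Equal, so P_4 lies in the plane and all four are coplanar.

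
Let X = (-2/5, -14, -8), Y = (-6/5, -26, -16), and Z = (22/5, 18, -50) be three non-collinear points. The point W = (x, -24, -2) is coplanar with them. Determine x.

-8/5

The plane through X, Y, Z has equation 760x − 72y + 32z = 448.
Substituting W: (760)x + (1664) = 448, so x = -8/5.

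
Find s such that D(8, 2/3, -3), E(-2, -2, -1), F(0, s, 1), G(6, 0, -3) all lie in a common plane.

-2/3

The points are coplanar iff DE · (DF × DG) = 0.
Expanding, this is linear in s: (4)s + (8/3) = 0.
So s = -2/3.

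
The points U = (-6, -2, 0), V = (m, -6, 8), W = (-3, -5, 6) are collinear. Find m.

Direction UW = (3, -3, 6). From the y-coordinate of V, the parameter along the line is τ = (-6 − (-2))/(-3) = 4/3.
Then m = (-6) + 4/3·(3) = -2.

-2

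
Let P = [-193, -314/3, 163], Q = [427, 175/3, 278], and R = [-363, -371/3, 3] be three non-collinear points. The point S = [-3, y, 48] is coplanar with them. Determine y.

A normal to the plane is n = PQ × PR = (-23895, 79650, 15930).
S lies in the plane iff n · PS = 0.
This gives (79650)y + (1964700) = 0, so y = -74/3.

-74/3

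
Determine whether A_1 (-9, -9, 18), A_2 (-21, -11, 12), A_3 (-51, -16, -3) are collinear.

Yes

A_1A_2 = (-12, -2, -6), A_1A_3 = (-42, -7, -21).
A_1A_2 × A_1A_3 = (0, 0, 0).
The cross product vanishes, so the three points are collinear.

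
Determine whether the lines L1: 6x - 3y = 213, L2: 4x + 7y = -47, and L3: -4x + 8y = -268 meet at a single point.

Lines aᵢx + bᵢy = cᵢ with pairwise distinct directions are concurrent exactly when det[aᵢ bᵢ cᵢ] = 0.
Here the determinant is 0.
It vanishes, so the lines are concurrent at (25, -21).

Yes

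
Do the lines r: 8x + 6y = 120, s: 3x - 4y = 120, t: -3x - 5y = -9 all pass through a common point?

No

Intersecting r and s: solving the 2×2 system gives (x, y) = (24, -12).
Substitute into t: (-3)(24) + (-5)(-12) = -12.
But t requires -9 ≠ -12, so the three lines have no common point.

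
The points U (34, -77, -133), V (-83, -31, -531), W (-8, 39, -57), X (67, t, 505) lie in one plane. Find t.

149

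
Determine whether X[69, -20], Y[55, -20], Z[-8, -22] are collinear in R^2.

XY = (-14, 0), XZ = (-77, -2).
Twice the signed area of △XYZ is (-14)(-2) − (0)(-77) = 28.
The area is nonzero, so the three points are not collinear.

No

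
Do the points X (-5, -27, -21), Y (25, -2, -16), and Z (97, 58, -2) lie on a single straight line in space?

XY = (30, 25, 5), XZ = (102, 85, 19).
Comparing components 2 and 3: (25)(19) − (5)(85) = 50 ≠ 0, so XY and XZ are not parallel and the points are not collinear.

No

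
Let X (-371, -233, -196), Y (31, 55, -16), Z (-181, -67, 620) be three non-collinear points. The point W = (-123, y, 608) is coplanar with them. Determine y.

-27

Coplanarity requires XY · (XZ × XW) = 0.
XY = (402, 288, 180), XZ = (190, 166, 816); the triple product is linear in y with coefficient -293832 and constant term -7933464.
Setting it to zero: y = -27.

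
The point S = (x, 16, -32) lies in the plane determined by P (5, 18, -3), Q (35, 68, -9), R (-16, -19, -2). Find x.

14

A normal to the plane is n = PQ × PR = (-172, 96, -60).
S lies in the plane iff n · PS = 0.
This gives (-172)x + (2408) = 0, so x = 14.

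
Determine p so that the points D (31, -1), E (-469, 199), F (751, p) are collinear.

The three points are collinear iff det[DE; DF] = 0.
This determinant is linear in p: (-500)p + (-144500) = 0, so p = -289.

-289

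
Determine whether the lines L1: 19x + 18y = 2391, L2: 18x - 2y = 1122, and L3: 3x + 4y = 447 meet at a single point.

Yes

The three lines meet at one point iff the augmented coefficient matrix [aᵢ bᵢ cᵢ] has rank < 3, i.e. its determinant vanishes.
Here the determinant is 0.
It vanishes, so the lines are concurrent at (69, 60).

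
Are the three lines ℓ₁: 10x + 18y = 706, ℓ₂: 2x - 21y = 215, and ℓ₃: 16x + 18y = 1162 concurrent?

Intersecting ℓ₁ and ℓ₂: solving the 2×2 system gives (x, y) = (76, -3).
Substitute into ℓ₃: (16)(76) + (18)(-3) = 1162.
This equals 1162, so (76, -3) lies on all three lines and they are concurrent.

Yes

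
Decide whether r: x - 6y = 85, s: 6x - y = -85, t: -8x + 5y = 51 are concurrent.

Intersecting r and s: solving the 2×2 system gives (x, y) = (-17, -17).
Substitute into t: (-8)(-17) + (5)(-17) = 51.
This equals 51, so (-17, -17) lies on all three lines and they are concurrent.

Yes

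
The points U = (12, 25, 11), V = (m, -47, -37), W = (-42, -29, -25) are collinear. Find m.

-60

Collinearity requires UV × UW = 0; each component is linear in m.
The y-component gives (36)m + (2160) = 0, so m = -60.
The remaining components then also vanish.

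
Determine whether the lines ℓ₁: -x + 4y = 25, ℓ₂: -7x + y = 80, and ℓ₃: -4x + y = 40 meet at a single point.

The three lines meet at one point iff the augmented coefficient matrix [aᵢ bᵢ cᵢ] has rank < 3, i.e. its determinant vanishes.
Here the determinant is -195.
Nonzero, so no common point exists.

No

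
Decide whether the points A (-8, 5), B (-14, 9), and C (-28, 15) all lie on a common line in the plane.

No

AB = (-6, 4), AC = (-20, 10).
If collinear, AC would be a scalar multiple of AB. But (-6)·(10) ≠ (4)·(-20) (difference 20), so they are not parallel; the points are not collinear.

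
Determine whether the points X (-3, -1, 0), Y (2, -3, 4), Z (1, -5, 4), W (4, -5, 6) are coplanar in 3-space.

A normal to the plane through X, Y, Z is n = XY × XZ = (8, -4, -12).
The plane has equation n·P = -20. For W: n·W = -20.
Equal, so W lies in the plane and all four are coplanar.

Yes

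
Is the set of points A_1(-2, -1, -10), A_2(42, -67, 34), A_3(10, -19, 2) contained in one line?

A_1A_2 = (44, -66, 44), A_1A_3 = (12, -18, 12).
A_1A_2 × A_1A_3 = (0, 0, 0).
The cross product vanishes, so the three points are collinear.

Yes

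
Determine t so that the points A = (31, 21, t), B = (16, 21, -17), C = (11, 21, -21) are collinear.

Collinearity requires AB × AC = 0; each component is linear in t.
The y-component gives (5)t + (25) = 0, so t = -5.
The remaining components then also vanish.

-5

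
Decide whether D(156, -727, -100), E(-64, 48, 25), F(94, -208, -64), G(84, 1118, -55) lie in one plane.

The four points are coplanar iff the 3×3 determinant with rows DE, DF, DG is zero.
Rows: (-220, 775, 125), (-62, 519, 36), (-72, 1845, 45).
Expanding along the first row: (-220)(-43065) − (775)(-198) + (125)(-77022) = 0.
Zero determinant ⇒ coplanar.

Yes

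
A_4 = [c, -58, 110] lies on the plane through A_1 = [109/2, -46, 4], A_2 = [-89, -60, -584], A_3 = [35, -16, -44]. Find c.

84

The plane through A_1, A_2, A_3 has equation 18312x + 4578y − 4578z = 769104.
Substituting A_4: (18312)c + (-769104) = 769104, so c = 84.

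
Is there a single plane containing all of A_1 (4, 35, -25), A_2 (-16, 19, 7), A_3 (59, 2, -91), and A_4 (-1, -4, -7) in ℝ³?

Yes

With A_1 as base: A_1A_2 = (-20, -16, 32), A_1A_3 = (55, -33, -66), A_1A_4 = (-5, -39, 18).
A_1A_3 × A_1A_4 = (-3168, -660, -2310).
A_1A_2 · (A_1A_3 × A_1A_4) = 0.
The scalar triple product vanishes, so the four points are coplanar.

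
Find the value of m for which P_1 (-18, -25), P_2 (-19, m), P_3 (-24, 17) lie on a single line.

-18

The three points are collinear iff det[P_1P_2; P_1P_3] = 0.
This determinant is linear in m: (6)m + (108) = 0, so m = -18.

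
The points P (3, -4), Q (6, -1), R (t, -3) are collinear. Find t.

4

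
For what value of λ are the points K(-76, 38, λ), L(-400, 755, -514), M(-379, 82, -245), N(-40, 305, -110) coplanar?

-32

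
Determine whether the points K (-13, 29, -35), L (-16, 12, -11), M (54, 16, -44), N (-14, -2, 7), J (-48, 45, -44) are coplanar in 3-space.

No

The plane through K, L, M has normal n = KL × KM = (465, 1581, 1178) and equation n·P = -1426.
Checking the remaining points: n·N = -1426, n·J = -3007.
Since n·J = -3007 ≠ -1426, J is off the plane and the points are not all coplanar.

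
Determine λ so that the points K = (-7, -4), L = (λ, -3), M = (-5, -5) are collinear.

-9

The three points are collinear iff det[KL; KM] = 0.
This determinant is linear in λ: (-1)λ + (-9) = 0, so λ = -9.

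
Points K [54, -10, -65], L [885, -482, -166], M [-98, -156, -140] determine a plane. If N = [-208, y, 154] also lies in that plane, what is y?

604

A normal to the plane is n = KL × KM = (20654, 77677, -193070).
N lies in the plane iff n · KN = 0.
This gives (77677)y + (-46916908) = 0, so y = 604.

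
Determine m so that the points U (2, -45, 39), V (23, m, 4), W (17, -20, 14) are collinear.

-10

Direction UW = (15, 25, -25). From the x-coordinate of V, the parameter along the line is τ = (23 − 2)/15 = 7/5.
Then m = (-45) + 7/5·(25) = -10.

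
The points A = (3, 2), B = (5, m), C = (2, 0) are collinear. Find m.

The three points are collinear iff det[AB; AC] = 0.
This determinant is linear in m: (1)m + (-6) = 0, so m = 6.

6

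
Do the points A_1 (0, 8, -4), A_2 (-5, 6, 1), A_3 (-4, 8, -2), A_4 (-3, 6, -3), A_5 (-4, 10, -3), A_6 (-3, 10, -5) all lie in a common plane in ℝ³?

No

The plane through A_1, A_2, A_3 has normal n = A_1A_2 × A_1A_3 = (-4, -10, -8) and equation n·P = -48.
Checking the remaining points: n·A_4 = -24, n·A_5 = -60, n·A_6 = -48.
Since n·A_4 = -24 ≠ -48, A_4 is off the plane and the points are not all coplanar.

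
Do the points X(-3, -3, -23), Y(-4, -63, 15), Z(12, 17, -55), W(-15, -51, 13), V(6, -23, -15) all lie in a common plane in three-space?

No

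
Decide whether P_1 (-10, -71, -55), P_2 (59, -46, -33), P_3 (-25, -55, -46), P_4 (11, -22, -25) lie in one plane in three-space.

No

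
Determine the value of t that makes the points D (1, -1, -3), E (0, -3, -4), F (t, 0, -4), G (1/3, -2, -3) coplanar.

Normal to plane DEG: n = (-1, 2/3, -1/3); plane equation n·P = -2/3.
Requiring n·F = -2/3: (-1)t + (4/3) = -2/3.
So t = 2.

2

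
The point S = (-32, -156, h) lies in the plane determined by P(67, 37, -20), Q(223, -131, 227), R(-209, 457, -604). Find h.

The plane through P, Q, R has equation −5628x + 22932y + 19152z = 88368.
Substituting S: (19152)h + (-3397296) = 88368, so h = 182.

182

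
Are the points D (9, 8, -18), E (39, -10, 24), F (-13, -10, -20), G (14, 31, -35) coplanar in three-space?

Yes

With D as base: DE = (30, -18, 42), DF = (-22, -18, -2), DG = (5, 23, -17).
DF × DG = (352, -384, -416).
DE · (DF × DG) = 0.
The scalar triple product vanishes, so the four points are coplanar.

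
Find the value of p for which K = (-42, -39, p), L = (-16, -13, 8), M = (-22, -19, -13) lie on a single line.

Direction LM = (-6, -6, -21). From the x-coordinate of K, the parameter along the line is τ = (-42 − (-16))/(-6) = 13/3.
Then p = 8 + 13/3·(-21) = -83.

-83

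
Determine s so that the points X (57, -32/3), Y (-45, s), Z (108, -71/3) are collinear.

Collinearity: (Y − X) must be parallel to (Z − X) = (51, -13).
Cross-multiplying the components: (s − (-32/3))·(51) = (-102)·(-13).
Solving gives s = 46/3.

46/3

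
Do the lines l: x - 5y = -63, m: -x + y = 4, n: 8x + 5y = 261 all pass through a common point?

Intersecting l and m: solving the 2×2 system gives (x, y) = (43/4, 59/4).
Substitute into n: (8)(43/4) + (5)(59/4) = 639/4.
But n requires 261 ≠ 639/4, so the three lines have no common point.

No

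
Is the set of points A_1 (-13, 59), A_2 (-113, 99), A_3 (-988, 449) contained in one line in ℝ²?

Yes

A_1A_2 = (-100, 40), A_1A_3 = (-975, 390).
Checking proportionality: A_1A_3 = 39/4·A_1A_2, so the vectors are parallel and the points are collinear.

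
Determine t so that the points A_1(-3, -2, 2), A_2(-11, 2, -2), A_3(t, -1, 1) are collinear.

Collinearity requires A_1A_2 × A_1A_3 = 0; each component is linear in t.
The y-component gives (-4)t + (-20) = 0, so t = -5.
The remaining components then also vanish.

-5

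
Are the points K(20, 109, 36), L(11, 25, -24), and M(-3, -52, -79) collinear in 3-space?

KL = (-9, -84, -60), KM = (-23, -161, -115).
Comparing components 3 and 1: (-60)(-23) − (-9)(-115) = 345 ≠ 0, so KL and KM are not parallel and the points are not collinear.

No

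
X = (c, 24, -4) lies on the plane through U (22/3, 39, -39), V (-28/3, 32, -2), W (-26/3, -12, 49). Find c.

-8/3

Coplanarity requires UV · (UW × UX) = 0.
UV = (-50/3, -7, 37), UW = (-16, -51, 88); the triple product is linear in c with coefficient 1271 and constant term 10168/3.
Setting it to zero: c = -8/3.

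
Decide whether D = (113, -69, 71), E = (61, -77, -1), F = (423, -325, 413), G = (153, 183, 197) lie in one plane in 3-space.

A normal to the plane through D, E, F is n = DE × DF = (-21168, -4536, 15792).
The plane has equation n·P = -957768. For G: n·G = -957768.
Equal, so G lies in the plane and all four are coplanar.

Yes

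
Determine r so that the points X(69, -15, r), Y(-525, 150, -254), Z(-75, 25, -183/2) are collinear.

-79/2

Direction YZ = (450, -125, 325/2). From the x-coordinate of X, the parameter along the line is τ = (69 − (-525))/450 = 33/25.
Then r = (-254) + 33/25·(325/2) = -79/2.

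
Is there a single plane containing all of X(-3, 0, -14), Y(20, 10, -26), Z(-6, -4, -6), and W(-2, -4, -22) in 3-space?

With X as base: XY = (23, 10, -12), XZ = (-3, -4, 8), XW = (1, -4, -8).
XZ × XW = (64, -16, 16).
XY · (XZ × XW) = 1120.
Since 1120 ≠ 0, the four points are not coplanar.

No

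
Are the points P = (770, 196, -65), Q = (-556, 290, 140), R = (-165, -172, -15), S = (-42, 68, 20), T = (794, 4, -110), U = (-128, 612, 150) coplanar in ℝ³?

The plane through P, Q, R has normal n = PQ × PR = (80140, -125375, 575858) and equation n·X = -296470.
Checking the remaining points: n·S = -374220, n·T = -214720, n·U = -608720.
Since n·S = -374220 ≠ -296470, S is off the plane and the points are not all coplanar.

No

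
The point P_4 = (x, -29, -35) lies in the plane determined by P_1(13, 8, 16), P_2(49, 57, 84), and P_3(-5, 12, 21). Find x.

Coplanarity requires P_1P_2 · (P_1P_3 × P_1P_4) = 0.
P_1P_2 = (36, 49, 68), P_1P_3 = (-18, 4, 5); the triple product is linear in x with coefficient -27 and constant term -27.
Setting it to zero: x = -1.

-1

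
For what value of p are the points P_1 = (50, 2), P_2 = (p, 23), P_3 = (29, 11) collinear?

1

The three points are collinear iff det[P_1P_2; P_1P_3] = 0.
This determinant is linear in p: (9)p + (-9) = 0, so p = 1.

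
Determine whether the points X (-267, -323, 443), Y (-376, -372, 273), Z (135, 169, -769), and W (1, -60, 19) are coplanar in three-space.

Yes

The four points are coplanar iff the 3×3 determinant with rows XY, XZ, XW is zero.
Rows: (-109, -49, -170), (402, 492, -1212), (268, 263, -424).
Expanding along the first row: (-109)(110148) − (-49)(154368) + (-170)(-26130) = 0.
Zero determinant ⇒ coplanar.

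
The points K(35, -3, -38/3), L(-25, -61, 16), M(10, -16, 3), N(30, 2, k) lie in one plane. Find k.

Coplanarity ⇔ det[KL; KM; KN] = 0.
Expanding, this is linear in k: (-670)k + (-4690) = 0.
So k = -7.

-7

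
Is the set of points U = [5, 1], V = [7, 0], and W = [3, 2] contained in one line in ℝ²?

UV = (2, -1), UW = (-2, 1).
Twice the signed area of △UVW is (2)(1) − (-1)(-2) = 0.
The triangle is degenerate (zero area), so the points are collinear.

Yes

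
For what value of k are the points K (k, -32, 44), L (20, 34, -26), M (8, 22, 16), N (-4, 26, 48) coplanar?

10

The points are coplanar iff KL · (KM × KN) = 0.
Expanding, this is linear in k: (552)k + (-5520) = 0.
So k = 10.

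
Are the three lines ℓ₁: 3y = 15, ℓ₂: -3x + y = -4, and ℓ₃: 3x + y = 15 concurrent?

Intersecting ℓ₁ and ℓ₂: solving the 2×2 system gives (x, y) = (3, 5).
Substitute into ℓ₃: (3)(3) + (1)(5) = 14.
But ℓ₃ requires 15 ≠ 14, so the three lines have no common point.

No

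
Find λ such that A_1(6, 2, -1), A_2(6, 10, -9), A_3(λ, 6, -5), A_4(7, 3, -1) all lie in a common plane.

The points are coplanar iff A_1A_2 · (A_1A_3 × A_1A_4) = 0.
Expanding, this is linear in λ: (-8)λ + (48) = 0.
So λ = 6.

6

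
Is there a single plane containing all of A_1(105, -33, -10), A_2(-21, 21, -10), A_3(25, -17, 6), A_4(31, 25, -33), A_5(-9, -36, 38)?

The plane through A_1, A_2, A_3 has normal n = A_1A_2 × A_1A_3 = (864, 2016, 2304) and equation n·P = 1152.
Checking the remaining points: n·A_4 = 1152, n·A_5 = 7200.
Since n·A_5 = 7200 ≠ 1152, A_5 is off the plane and the points are not all coplanar.

No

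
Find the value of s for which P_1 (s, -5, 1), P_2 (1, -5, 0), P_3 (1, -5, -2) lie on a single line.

1

Direction P_2P_3 = (0, 0, -2). From the z-coordinate of P_1, the parameter along the line is τ = (1 − 0)/(-2) = -1/2.
Then s = 1 + (-1/2)·(0) = 1.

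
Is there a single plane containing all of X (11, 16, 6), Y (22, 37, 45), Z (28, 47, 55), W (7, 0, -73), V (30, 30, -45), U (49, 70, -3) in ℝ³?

No

The plane through X, Y, Z has normal n = XY × XZ = (-180, 124, -16) and equation n·P = -92.
Checking the remaining points: n·W = -92, n·V = -960, n·U = -92.
Since n·V = -960 ≠ -92, V is off the plane and the points are not all coplanar.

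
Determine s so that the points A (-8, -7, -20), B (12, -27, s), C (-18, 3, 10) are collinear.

Direction AC = (-10, 10, 30). From the x-coordinate of B, the parameter along the line is τ = (12 − (-8))/(-10) = -2.
Then s = (-20) + (-2)·(30) = -80.

-80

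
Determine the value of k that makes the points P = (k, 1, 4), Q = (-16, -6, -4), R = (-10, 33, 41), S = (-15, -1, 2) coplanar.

Coplanarity ⇔ det[PQ; PR; PS] = 0.
Expanding, this is linear in k: (-9)k + (-135) = 0.
So k = -15.

-15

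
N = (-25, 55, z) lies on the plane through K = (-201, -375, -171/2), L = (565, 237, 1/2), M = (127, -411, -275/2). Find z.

A normal to the plane is n = KL × KM = (-28728, 68040, -228312).
N lies in the plane iff n · KN = 0.
This gives (-228312)z + (4680396) = 0, so z = 41/2.

41/2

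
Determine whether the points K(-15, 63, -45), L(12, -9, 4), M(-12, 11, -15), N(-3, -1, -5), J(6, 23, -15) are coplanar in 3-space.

No

The plane through K, L, M has normal n = KL × KM = (388, -663, -1188) and equation n·P = 5871.
Checking the remaining points: n·N = 5439, n·J = 4899.
Since n·N = 5439 ≠ 5871, N is off the plane and the points are not all coplanar.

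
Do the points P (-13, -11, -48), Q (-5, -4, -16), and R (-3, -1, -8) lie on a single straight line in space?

PQ = (8, 7, 32), PR = (10, 10, 40).
Comparing components 2 and 3: (7)(40) − (32)(10) = -40 ≠ 0, so PQ and PR are not parallel and the points are not collinear.

No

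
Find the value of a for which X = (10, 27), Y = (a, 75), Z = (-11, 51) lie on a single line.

-32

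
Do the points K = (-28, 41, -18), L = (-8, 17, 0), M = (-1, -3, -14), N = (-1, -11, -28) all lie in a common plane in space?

Yes

With K as base: KL = (20, -24, 18), KM = (27, -44, 4), KN = (27, -52, -10).
KM × KN = (648, 378, -216).
KL · (KM × KN) = 0.
The scalar triple product vanishes, so the four points are coplanar.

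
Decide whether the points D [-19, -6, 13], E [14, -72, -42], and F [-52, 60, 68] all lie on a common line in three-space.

Yes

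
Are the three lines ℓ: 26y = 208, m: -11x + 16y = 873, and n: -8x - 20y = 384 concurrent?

No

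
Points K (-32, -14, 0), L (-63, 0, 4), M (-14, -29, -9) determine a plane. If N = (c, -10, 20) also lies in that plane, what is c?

20

A normal to the plane is n = KL × KM = (-66, -207, 213).
N lies in the plane iff n · KN = 0.
This gives (-66)c + (1320) = 0, so c = 20.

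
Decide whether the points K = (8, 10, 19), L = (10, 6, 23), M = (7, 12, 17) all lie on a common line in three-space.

KL = (2, -4, 4), KM = (-1, 2, -2).
Each component of KM is -1/2 times the corresponding component of KL, so KM = -1/2·KL and the points are collinear.

Yes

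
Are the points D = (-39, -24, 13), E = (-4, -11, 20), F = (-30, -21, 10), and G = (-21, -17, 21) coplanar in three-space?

The four points are coplanar iff the 3×3 determinant with rows DE, DF, DG is zero.
Rows: (35, 13, 7), (9, 3, -3), (18, 7, 8).
Expanding along the first row: (35)(45) − (13)(126) + (7)(9) = 0.
Zero determinant ⇒ coplanar.

Yes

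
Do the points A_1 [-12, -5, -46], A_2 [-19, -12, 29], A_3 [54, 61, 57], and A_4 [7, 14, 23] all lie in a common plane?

Yes

With A_1 as base: A_1A_2 = (-7, -7, 75), A_1A_3 = (66, 66, 103), A_1A_4 = (19, 19, 69).
A_1A_3 × A_1A_4 = (2597, -2597, 0).
A_1A_2 · (A_1A_3 × A_1A_4) = 0.
The scalar triple product vanishes, so the four points are coplanar.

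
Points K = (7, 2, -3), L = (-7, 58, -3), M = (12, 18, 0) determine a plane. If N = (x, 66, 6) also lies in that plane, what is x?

18

The plane through K, L, M has equation 168x + 42y − 504z = 2772.
Substituting N: (168)x + (-252) = 2772, so x = 18.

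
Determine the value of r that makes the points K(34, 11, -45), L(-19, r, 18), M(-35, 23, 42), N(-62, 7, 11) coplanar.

19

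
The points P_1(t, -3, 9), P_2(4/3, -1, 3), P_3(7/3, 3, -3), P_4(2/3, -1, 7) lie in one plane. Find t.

The points are coplanar iff P_1P_2 · (P_1P_3 × P_1P_4) = 0.
Expanding, this is linear in t: (-16)t + (16/3) = 0.
So t = 1/3.

1/3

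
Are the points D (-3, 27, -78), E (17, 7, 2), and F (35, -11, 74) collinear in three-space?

Yes

DE = (20, -20, 80), DF = (38, -38, 152).
DE × DF = (0, 0, 0).
The cross product vanishes, so the three points are collinear.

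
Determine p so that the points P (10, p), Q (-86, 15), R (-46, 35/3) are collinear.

The three points are collinear iff det[PQ; PR] = 0.
This determinant is linear in p: (40)p + (-280) = 0, so p = 7.

7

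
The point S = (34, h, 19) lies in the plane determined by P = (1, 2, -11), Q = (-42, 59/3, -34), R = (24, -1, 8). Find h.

1/3

The plane through P, Q, R has equation (800/3)x + 288y − (832/3)z = 11680/3.
Substituting S: (288)h + (11392/3) = 11680/3, so h = 1/3.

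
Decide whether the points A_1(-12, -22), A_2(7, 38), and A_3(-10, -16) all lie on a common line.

No

A_1A_2 = (19, 60), A_1A_3 = (2, 6).
det[A_1A_2; A_1A_3] = (19)(6) − (60)(2) = -6.
The determinant is nonzero, so they are not collinear.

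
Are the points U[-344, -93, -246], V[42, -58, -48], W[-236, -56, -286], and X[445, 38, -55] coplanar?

No

The four points are coplanar iff the 3×3 determinant with rows UV, UW, UX is zero.
Rows: (386, 35, 198), (108, 37, -40), (789, 131, 191).
Expanding along the first row: (386)(12307) − (35)(52188) + (198)(-15045) = -54988.
Nonzero ⇒ not coplanar.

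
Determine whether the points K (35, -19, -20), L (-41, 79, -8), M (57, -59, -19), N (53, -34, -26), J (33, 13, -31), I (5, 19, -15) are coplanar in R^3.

Yes

The plane through K, L, M has normal n = KL × KM = (578, 340, 884) and equation n·P = -3910.
Checking the remaining points: n·N = -3910, n·J = -3910, n·I = -3910.
All equal -3910, so all 6 points lie in one plane.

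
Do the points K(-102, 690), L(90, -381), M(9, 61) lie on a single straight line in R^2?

No

KL = (192, -1071), KM = (111, -629).
If collinear, KM would be a scalar multiple of KL. But (192)·(-629) ≠ (-1071)·(111) (difference -1887), so they are not parallel; the points are not collinear.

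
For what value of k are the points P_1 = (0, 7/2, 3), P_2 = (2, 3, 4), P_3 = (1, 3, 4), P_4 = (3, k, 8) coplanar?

Coplanarity ⇔ det[P_1P_2; P_1P_3; P_1P_4] = 0.
Expanding, this is linear in k: (-1)k + (1) = 0.
So k = 1.

1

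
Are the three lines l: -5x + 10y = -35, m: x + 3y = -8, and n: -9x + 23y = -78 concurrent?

Yes

Intersecting l and m: solving the 2×2 system gives (x, y) = (1, -3).
Substitute into n: (-9)(1) + (23)(-3) = -78.
This equals -78, so (1, -3) lies on all three lines and they are concurrent.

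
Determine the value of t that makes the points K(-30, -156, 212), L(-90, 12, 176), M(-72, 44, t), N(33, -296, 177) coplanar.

Normal to plane KLN: n = (-10920, -4368, -2184); plane equation n·P = 546000.
Requiring n·M = 546000: (-2184)t + (594048) = 546000.
So t = 22.

22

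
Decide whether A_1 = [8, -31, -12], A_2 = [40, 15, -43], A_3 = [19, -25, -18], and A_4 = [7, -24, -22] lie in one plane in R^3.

A normal to the plane through A_1, A_2, A_3 is n = A_1A_2 × A_1A_3 = (-90, -149, -314).
The plane has equation n·P = 7667. For A_4: n·A_4 = 9854.
9854 ≠ 7667, so A_4 is off the plane.

No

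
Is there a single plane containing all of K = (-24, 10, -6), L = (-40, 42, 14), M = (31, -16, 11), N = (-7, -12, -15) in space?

Yes

With K as base: KL = (-16, 32, 20), KM = (55, -26, 17), KN = (17, -22, -9).
KM × KN = (608, 784, -768).
KL · (KM × KN) = 0.
The scalar triple product vanishes, so the four points are coplanar.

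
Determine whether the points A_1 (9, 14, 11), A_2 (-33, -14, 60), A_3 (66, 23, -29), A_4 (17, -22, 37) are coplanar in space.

No

The four points are coplanar iff the 3×3 determinant with rows A_1A_2, A_1A_3, A_1A_4 is zero.
Rows: (-42, -28, 49), (57, 9, -40), (8, -36, 26).
Expanding along the first row: (-42)(-1206) − (-28)(1802) + (49)(-2124) = -2968.
Nonzero ⇒ not coplanar.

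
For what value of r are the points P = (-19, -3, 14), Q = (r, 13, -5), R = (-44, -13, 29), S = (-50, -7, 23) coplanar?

Coplanarity ⇔ det[PQ; PR; PS] = 0.
Expanding, this is linear in r: (-30)r + (-420) = 0.
So r = -14.

-14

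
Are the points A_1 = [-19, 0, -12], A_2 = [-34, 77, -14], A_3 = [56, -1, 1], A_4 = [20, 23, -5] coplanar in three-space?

A normal to the plane through A_1, A_2, A_3 is n = A_1A_2 × A_1A_3 = (999, 45, -5760).
The plane has equation n·P = 50139. For A_4: n·A_4 = 49815.
49815 ≠ 50139, so A_4 is off the plane.

No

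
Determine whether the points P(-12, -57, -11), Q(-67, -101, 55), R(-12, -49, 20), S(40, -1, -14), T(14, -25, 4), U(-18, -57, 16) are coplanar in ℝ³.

The plane through P, Q, R has normal n = PQ × PR = (-1892, 1705, -440) and equation n·X = -69641.
Checking the remaining points: n·S = -71225, n·T = -70873, n·U = -70169.
Since n·S = -71225 ≠ -69641, S is off the plane and the points are not all coplanar.

No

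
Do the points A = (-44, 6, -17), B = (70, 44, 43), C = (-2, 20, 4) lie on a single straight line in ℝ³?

No

AB = (114, 38, 60), AC = (42, 14, 21).
AB × AC = (-42, 126, 0).
The cross product is nonzero, so the points do not lie on one line.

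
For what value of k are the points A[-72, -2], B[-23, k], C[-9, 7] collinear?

5

Collinearity: (B − A) must be parallel to (C − A) = (63, 9).
Cross-multiplying the components: (k − (-2))·(63) = (49)·(9).
Solving gives k = 5.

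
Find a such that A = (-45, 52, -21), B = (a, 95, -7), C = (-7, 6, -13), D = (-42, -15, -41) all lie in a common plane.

Normal to plane ACD: n = (1456, 784, -2408); plane equation n·P = 25816.
Requiring n·B = 25816: (1456)a + (91336) = 25816.
So a = -45.

-45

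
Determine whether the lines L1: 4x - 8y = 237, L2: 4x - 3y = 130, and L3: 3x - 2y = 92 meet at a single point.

Lines aᵢx + bᵢy = cᵢ with pairwise distinct directions are concurrent exactly when det[aᵢ bᵢ cᵢ] = 0.
Here the determinant is -3.
Nonzero, so no common point exists.

No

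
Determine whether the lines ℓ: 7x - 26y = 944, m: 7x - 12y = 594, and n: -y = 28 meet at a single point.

No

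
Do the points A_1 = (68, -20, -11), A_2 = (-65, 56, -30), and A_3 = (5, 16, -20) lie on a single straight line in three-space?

Yes

A_1A_2 = (-133, 76, -19), A_1A_3 = (-63, 36, -9).
A_1A_2 × A_1A_3 = (0, 0, 0).
The cross product vanishes, so the three points are collinear.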